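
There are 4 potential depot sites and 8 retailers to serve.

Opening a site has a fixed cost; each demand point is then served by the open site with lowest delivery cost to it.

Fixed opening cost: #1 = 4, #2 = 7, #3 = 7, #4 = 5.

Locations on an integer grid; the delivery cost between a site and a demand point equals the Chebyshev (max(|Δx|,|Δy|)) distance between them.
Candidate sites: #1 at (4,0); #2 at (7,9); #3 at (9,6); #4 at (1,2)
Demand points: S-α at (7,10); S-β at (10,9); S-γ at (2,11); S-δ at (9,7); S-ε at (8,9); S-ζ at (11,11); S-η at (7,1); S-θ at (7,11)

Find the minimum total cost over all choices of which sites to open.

32

Open {#1, #2}: assign each demand point to its cheapest open site.
  S-α→#2 1, S-β→#2 3, S-γ→#2 5, S-δ→#2 2, S-ε→#2 1, S-ζ→#2 4, S-η→#1 3, S-θ→#2 2
  delivery cost 21, fixed 11 → total 32.
Compare {#2}: delivery cost 26 + fixed 7 = 33.
Compare {#2, #3}: delivery cost 22 + fixed 14 = 36.
Compare {#2, #4}: delivery cost 24 + fixed 12 = 36.
All other subsets cost ≥ 33. Minimum total cost: 32.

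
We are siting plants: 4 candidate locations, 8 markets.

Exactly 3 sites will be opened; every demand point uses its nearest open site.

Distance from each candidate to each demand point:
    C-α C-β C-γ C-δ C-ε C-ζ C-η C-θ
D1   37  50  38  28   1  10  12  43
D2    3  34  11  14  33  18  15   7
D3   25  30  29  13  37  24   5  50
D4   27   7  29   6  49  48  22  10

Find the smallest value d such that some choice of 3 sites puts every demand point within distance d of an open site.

12

Open {D1, D2, D4}.
  Farthest demand point is C-η at distance 12 (to D1); all others are ≤ 12.
With {D1, D3, D4} the worst case is 29.
With {D1, D2, D3} the worst case is 30.
No size-3 selection achieves below 12.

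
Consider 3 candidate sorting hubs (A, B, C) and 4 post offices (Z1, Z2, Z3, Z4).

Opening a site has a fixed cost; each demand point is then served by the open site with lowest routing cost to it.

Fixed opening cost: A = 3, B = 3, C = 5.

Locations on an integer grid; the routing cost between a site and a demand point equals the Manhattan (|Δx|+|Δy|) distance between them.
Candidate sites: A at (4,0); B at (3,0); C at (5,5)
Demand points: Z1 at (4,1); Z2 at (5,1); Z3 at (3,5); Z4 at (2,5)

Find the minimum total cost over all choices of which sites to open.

16

Open {A, C}: assign each demand point to its cheapest open site.
  Z1→A 1, Z2→A 2, Z3→C 2, Z4→C 3
  routing cost 8, fixed 8 → total 16.
Compare {B, C}: routing cost 10 + fixed 8 = 18.
Compare {A}: routing cost 16 + fixed 3 = 19.
Compare {B}: routing cost 16 + fixed 3 = 19.
All other subsets cost ≥ 18. Minimum total cost: 16.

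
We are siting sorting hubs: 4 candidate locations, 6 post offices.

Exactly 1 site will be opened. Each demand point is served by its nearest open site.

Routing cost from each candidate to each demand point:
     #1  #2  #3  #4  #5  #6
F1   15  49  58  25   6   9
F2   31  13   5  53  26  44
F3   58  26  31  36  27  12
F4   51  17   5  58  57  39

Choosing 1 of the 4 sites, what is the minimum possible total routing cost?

Open {F1}.
  #1→F1 15, #2→F1 49, #3→F1 58, #4→F1 25, #5→F1 6, #6→F1 9  ⇒ total 162.
Compare {F2}: total 172.
Compare {F3}: total 190.
No size-1 selection does better; minimum is 162.

162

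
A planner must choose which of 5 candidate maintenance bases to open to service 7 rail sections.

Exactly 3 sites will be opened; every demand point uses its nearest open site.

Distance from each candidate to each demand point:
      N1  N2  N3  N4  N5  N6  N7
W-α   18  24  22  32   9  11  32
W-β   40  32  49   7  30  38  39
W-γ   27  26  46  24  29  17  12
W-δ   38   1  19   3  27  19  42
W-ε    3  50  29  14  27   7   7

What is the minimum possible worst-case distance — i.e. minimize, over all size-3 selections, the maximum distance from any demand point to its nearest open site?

Open {W-α, W-γ, W-δ}.
  Farthest demand point is N3 at distance 19 (to W-δ); all others are ≤ 19.
With {W-α, W-δ, W-ε} the worst case is 19.
With {W-α, W-β, W-γ} the worst case is 24.
No size-3 selection achieves below 19.

19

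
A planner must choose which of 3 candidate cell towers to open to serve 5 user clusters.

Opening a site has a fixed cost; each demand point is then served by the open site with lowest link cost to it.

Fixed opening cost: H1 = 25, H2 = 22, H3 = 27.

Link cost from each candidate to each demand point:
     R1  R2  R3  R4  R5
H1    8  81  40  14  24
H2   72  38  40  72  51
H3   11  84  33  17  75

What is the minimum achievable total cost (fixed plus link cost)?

171

Open {H1, H2}: assign each demand point to its cheapest open site.
  R1→H1 8, R2→H2 38, R3→H1 40, R4→H1 14, R5→H1 24
  link cost 124, fixed 47 → total 171.
Compare {H1, H2, H3}: link cost 117 + fixed 74 = 191.
Compare {H1}: link cost 167 + fixed 25 = 192.
Compare {H2, H3}: link cost 150 + fixed 49 = 199.
All other subsets cost ≥ 191. Minimum total cost: 171.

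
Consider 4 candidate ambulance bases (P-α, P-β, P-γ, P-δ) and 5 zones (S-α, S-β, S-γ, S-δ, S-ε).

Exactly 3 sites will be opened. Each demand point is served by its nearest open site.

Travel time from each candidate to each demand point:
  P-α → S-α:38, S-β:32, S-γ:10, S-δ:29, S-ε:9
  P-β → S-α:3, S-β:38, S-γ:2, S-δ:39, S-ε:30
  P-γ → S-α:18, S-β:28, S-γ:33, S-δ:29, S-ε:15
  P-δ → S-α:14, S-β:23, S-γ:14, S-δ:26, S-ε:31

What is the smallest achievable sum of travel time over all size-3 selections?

63

Open {P-α, P-β, P-δ}.
  S-α→P-β 3, S-β→P-δ 23, S-γ→P-β 2, S-δ→P-δ 26, S-ε→P-α 9  ⇒ total 63.
Compare {P-β, P-γ, P-δ}: total 69.
Compare {P-α, P-β, P-γ}: total 71.
No size-3 selection does better; minimum is 63.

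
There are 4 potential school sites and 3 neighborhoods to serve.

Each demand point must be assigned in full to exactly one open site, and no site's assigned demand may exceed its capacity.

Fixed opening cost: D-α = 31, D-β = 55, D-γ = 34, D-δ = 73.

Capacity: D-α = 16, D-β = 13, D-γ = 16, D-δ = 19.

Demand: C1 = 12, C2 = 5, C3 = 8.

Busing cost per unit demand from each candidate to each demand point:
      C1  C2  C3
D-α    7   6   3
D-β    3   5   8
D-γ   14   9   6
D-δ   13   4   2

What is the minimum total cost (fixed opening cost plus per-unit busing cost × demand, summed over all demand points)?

176

Open {D-α, D-β}; cheapest assignment that respects the capacities:
  D-α (cap 16, load 13): C2, C3 — cost 5×6 + 8×3 = 54
  D-β (cap 13, load 12): C1 — cost 12×3 = 36
  Shipping 90, fixed 86 → total 176.
  Any other capacity-feasible assignment to {D-α, D-β} ships for at least 90.
Compare {D-β, D-δ}: its best feasible assignment gives total 200.
Compare {D-α, D-β, D-γ}: its best feasible assignment gives total 210.
Every other set of open sites that can feasibly serve all demand totals ≥ 200 even under its best assignment. Minimum: 176.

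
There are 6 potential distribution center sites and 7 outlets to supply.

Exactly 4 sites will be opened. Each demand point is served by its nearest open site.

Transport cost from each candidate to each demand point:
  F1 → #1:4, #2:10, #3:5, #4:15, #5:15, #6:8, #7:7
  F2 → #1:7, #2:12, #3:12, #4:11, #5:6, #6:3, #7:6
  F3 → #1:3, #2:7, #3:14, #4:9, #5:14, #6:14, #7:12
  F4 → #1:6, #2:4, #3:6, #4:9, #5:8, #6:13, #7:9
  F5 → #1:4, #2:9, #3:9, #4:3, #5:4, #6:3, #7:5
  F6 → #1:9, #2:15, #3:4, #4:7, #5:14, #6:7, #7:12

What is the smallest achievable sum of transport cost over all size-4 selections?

26

Open {F3, F4, F5, F6}.
  #1→F3 3, #2→F4 4, #3→F6 4, #4→F5 3, #5→F5 4, #6→F5 3, #7→F5 5  ⇒ total 26.
Compare {F1, F3, F4, F5}: total 27.
Compare {F1, F4, F5, F6}: total 27.
No size-4 selection does better; minimum is 26.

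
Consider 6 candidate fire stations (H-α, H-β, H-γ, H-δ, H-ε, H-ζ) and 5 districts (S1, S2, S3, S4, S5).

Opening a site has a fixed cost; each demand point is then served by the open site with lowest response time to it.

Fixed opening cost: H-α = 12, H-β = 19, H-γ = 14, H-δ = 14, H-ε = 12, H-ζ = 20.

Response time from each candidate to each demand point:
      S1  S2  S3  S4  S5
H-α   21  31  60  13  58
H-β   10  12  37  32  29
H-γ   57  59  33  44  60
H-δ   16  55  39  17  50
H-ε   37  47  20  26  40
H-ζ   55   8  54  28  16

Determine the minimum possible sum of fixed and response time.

Open {H-α, H-ε, H-ζ}: assign each demand point to its cheapest open site.
  S1→H-α 21, S2→H-ζ 8, S3→H-ε 20, S4→H-α 13, S5→H-ζ 16
  response time 78, fixed 44 → total 122.
Compare {H-δ, H-ε, H-ζ}: response time 77 + fixed 46 = 123.
Compare {H-α, H-β, H-ε}: response time 84 + fixed 43 = 127.
Compare {H-β, H-ε}: response time 97 + fixed 31 = 128.
All other subsets cost ≥ 123. Minimum total cost: 122.

122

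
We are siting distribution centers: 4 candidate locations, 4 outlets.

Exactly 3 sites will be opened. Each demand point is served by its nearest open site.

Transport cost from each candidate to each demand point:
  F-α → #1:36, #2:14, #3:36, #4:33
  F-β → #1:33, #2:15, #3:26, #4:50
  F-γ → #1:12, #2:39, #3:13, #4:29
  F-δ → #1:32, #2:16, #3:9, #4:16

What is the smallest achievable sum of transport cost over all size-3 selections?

Open {F-α, F-γ, F-δ}.
  #1→F-γ 12, #2→F-α 14, #3→F-δ 9, #4→F-δ 16  ⇒ total 51.
Compare {F-β, F-γ, F-δ}: total 52.
Compare {F-α, F-β, F-γ}: total 68.
No size-3 selection does better; minimum is 51.

51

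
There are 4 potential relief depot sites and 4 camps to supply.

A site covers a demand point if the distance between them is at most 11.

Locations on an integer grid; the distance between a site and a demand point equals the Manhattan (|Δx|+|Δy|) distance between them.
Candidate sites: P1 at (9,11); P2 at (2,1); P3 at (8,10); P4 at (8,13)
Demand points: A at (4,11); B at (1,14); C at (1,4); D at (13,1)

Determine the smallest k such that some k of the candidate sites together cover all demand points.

2

Coverage sets (demand points within 11 of each site):
  P1: {A, B}
  P2: {C, D}
  P3: {A, B}
  P4: {A, B}
No single site covers all 4 demand points.
But {P1, P2} covers everything, so the minimum is 2.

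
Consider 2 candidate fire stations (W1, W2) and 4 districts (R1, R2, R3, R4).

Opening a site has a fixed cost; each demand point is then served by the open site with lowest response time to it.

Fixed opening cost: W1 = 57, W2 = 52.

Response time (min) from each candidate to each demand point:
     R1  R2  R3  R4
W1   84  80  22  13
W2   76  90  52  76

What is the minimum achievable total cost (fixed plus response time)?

256

Open {W1}: assign each demand point to its cheapest open site.
  R1→W1 84, R2→W1 80, R3→W1 22, R4→W1 13
  response time 199, fixed 57 → total 256.
Compare {W1, W2}: response time 191 + fixed 109 = 300.
Compare {W2}: response time 294 + fixed 52 = 346.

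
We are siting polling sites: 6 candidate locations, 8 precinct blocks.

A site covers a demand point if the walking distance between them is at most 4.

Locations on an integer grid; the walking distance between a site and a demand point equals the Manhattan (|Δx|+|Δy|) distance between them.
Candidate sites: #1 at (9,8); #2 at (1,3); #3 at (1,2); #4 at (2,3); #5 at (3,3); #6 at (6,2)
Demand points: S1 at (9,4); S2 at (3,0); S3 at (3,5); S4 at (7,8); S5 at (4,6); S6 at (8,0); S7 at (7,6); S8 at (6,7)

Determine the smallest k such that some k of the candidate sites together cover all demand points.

3

Coverage sets (demand points within 4 of each site):
  #1: {S1, S4, S7, S8}
  #2: {S3}
  #3: {S2}
  #4: {S2, S3}
  #5: {S2, S3, S5}
  #6: {S6}
No 2 sites suffice: every size-2 union leaves at least one demand point uncovered.
But {#1, #5, #6} covers everything, so the minimum is 3.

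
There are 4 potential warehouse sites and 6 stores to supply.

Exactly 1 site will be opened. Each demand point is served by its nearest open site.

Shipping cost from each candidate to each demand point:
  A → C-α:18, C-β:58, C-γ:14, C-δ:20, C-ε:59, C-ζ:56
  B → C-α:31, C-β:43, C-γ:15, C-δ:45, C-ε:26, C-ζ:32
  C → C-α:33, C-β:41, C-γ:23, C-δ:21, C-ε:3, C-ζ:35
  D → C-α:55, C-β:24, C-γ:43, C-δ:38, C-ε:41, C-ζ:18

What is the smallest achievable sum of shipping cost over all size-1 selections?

156

Open {C}.
  C-α→C 33, C-β→C 41, C-γ→C 23, C-δ→C 21, C-ε→C 3, C-ζ→C 35  ⇒ total 156.
Compare {B}: total 192.
Compare {D}: total 219.
No size-1 selection does better; minimum is 156.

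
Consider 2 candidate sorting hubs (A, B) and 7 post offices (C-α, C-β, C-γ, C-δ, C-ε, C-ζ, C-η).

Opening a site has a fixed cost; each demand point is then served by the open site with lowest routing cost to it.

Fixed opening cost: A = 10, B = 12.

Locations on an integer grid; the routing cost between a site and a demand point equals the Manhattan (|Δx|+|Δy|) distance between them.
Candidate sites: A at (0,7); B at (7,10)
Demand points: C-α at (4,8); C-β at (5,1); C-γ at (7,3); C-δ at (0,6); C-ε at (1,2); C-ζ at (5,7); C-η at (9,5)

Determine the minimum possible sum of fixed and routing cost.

Open {A}: assign each demand point to its cheapest open site.
  C-α→A 5, C-β→A 11, C-γ→A 11, C-δ→A 1, C-ε→A 6, C-ζ→A 5, C-η→A 11
  routing cost 50, fixed 10 → total 60.
Compare {A, B}: routing cost 42 + fixed 22 = 64.
Compare {B}: routing cost 60 + fixed 12 = 72.

60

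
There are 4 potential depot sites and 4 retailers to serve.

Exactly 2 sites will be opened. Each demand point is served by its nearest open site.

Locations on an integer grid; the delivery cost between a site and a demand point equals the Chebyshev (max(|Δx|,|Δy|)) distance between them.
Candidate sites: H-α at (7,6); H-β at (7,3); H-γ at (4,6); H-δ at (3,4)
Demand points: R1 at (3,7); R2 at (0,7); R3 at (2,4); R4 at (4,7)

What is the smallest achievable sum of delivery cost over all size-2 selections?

Open {H-γ, H-δ}.
  R1→H-γ 1, R2→H-δ 3, R3→H-δ 1, R4→H-γ 1  ⇒ total 6.
Compare {H-α, H-γ}: total 8.
Compare {H-β, H-γ}: total 8.
No size-2 selection does better; minimum is 6.

6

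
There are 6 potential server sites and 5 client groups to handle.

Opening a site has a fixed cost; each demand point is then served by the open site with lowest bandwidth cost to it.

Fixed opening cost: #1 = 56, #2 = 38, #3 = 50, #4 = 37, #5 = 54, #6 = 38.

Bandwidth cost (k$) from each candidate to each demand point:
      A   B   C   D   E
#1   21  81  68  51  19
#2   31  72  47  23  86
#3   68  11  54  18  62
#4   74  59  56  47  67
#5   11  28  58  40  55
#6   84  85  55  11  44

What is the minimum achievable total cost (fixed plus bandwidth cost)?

Open {#1, #3}: assign each demand point to its cheapest open site.
  A→#1 21, B→#3 11, C→#3 54, D→#3 18, E→#1 19
  bandwidth cost 123, fixed 106 → total 229.
Compare {#5, #6}: bandwidth cost 149 + fixed 92 = 241.
Compare {#5}: bandwidth cost 192 + fixed 54 = 246.
Compare {#3, #5}: bandwidth cost 149 + fixed 104 = 253.
All other subsets cost ≥ 241. Minimum total cost: 229.

229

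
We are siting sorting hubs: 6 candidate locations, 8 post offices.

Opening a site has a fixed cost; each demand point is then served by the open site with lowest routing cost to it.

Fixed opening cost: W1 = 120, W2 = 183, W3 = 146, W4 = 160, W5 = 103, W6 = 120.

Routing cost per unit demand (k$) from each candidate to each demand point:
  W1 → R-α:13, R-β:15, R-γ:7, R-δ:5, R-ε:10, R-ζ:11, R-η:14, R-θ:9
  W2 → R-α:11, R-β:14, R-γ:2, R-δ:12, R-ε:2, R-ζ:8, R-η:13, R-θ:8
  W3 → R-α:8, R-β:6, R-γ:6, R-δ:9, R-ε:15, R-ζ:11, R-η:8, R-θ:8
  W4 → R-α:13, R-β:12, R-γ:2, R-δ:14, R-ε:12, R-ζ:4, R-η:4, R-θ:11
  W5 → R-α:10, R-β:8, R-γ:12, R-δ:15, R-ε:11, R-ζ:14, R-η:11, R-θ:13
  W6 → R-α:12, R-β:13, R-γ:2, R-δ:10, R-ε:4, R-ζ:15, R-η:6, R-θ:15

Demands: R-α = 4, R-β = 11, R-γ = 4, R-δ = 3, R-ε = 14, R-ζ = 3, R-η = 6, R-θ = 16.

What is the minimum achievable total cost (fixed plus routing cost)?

652

Open {W3, W6}: assign each demand point to its cheapest open site.
  R-α→W3 4×8=32, R-β→W3 11×6=66, R-γ→W6 4×2=8, R-δ→W3 3×9=27, R-ε→W6 14×4=56, R-ζ→W3 3×11=33, R-η→W6 6×6=36, R-θ→W3 16×8=128
  routing cost 386, fixed 266 → total 652.
Compare {W2}: routing cost 500 + fixed 183 = 683.
Compare {W2, W3}: routing cost 361 + fixed 329 = 690.
Compare {W2, W5}: routing cost 418 + fixed 286 = 704.
All other subsets cost ≥ 683. Minimum total cost: 652.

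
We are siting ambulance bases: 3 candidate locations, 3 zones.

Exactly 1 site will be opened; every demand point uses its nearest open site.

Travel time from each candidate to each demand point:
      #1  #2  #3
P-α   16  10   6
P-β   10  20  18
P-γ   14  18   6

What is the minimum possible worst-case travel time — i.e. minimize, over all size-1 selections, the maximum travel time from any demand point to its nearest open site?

Open {P-α}.
  Farthest demand point is #1 at travel time 16 (to P-α); all others are ≤ 16.
With {P-γ} the worst case is 18.
With {P-β} the worst case is 20.
No size-1 selection achieves below 16.

16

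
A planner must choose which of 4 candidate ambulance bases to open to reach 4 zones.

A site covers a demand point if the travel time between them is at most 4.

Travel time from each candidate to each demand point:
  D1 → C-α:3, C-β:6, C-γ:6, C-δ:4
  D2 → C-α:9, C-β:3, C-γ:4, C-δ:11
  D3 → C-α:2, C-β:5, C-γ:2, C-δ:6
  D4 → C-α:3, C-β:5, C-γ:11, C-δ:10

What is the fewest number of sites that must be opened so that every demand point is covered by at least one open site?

2

Coverage sets (demand points within 4 of each site):
  D1: {C-α, C-δ}
  D2: {C-β, C-γ}
  D3: {C-α, C-γ}
  D4: {C-α}
No single site covers all 4 demand points.
But {D1, D2} covers everything, so the minimum is 2.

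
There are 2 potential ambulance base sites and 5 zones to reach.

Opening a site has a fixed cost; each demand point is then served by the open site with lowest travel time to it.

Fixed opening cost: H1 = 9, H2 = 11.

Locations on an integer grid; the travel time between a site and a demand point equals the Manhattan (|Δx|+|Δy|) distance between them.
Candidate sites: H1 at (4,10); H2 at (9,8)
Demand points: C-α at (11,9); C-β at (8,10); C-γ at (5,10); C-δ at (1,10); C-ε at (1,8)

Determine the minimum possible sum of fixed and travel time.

Open {H1}: assign each demand point to its cheapest open site.
  C-α→H1 8, C-β→H1 4, C-γ→H1 1, C-δ→H1 3, C-ε→H1 5
  travel time 21, fixed 9 → total 30.
Compare {H1, H2}: travel time 15 + fixed 20 = 35.
Compare {H2}: travel time 30 + fixed 11 = 41.

30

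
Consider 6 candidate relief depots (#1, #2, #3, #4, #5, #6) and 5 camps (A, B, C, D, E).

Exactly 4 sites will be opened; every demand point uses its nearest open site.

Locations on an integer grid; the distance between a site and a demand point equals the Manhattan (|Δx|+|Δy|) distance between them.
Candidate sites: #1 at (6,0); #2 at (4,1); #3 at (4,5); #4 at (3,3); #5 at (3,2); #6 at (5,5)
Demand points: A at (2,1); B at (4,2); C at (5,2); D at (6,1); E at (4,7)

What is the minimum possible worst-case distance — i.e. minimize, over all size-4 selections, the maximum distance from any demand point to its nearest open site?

Open {#1, #2, #3, #4}.
  Farthest demand point is A at distance 2 (to #2); all others are ≤ 2.
With {#1, #2, #3, #5} the worst case is 2.
With {#1, #2, #3, #6} the worst case is 2.
No size-4 selection achieves below 2.

2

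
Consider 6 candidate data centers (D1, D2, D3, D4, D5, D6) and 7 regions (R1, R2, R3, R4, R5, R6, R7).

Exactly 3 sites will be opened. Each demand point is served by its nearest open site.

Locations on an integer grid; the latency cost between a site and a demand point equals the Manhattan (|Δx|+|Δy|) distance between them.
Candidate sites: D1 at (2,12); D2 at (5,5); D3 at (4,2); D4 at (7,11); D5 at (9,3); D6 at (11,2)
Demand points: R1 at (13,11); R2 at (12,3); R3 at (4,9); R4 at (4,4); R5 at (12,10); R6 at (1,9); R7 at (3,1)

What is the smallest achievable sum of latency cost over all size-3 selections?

Open {D3, D4, D6}.
  R1→D4 6, R2→D6 2, R3→D4 5, R4→D3 2, R5→D4 6, R6→D4 8, R7→D3 2  ⇒ total 31.
Compare {D3, D4, D5}: total 32.
Compare {D1, D3, D4}: total 34.
No size-3 selection does better; minimum is 31.

31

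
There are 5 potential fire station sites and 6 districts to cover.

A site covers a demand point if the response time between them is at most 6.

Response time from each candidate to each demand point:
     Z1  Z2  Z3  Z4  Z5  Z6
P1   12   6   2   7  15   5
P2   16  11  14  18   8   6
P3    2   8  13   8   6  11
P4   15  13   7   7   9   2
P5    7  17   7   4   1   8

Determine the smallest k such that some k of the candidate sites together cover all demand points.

3

Coverage sets (demand points within 6 of each site):
  P1: {Z2, Z3, Z6}
  P2: {Z6}
  P3: {Z1, Z5}
  P4: {Z6}
  P5: {Z4, Z5}
No 2 sites suffice: every size-2 union leaves at least one demand point uncovered.
But {P1, P3, P5} covers everything, so the minimum is 3.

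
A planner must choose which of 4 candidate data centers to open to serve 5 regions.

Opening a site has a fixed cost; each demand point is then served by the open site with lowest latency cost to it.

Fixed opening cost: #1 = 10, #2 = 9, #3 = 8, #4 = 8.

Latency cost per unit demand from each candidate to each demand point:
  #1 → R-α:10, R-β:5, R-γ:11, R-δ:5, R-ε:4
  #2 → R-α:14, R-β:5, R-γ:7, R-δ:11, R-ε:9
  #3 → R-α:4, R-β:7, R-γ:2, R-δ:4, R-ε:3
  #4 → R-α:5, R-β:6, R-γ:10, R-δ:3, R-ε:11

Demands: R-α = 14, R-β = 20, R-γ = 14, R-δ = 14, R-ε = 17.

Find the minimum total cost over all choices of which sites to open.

Open {#2, #3, #4}: assign each demand point to its cheapest open site.
  R-α→#3 14×4=56, R-β→#2 20×5=100, R-γ→#3 14×2=28, R-δ→#4 14×3=42, R-ε→#3 17×3=51
  latency cost 277, fixed 25 → total 302.
Compare {#1, #3, #4}: latency cost 277 + fixed 26 = 303.
Compare {#2, #3}: latency cost 291 + fixed 17 = 308.
Compare {#1, #3}: latency cost 291 + fixed 18 = 309.
All other subsets cost ≥ 303. Minimum total cost: 302.

302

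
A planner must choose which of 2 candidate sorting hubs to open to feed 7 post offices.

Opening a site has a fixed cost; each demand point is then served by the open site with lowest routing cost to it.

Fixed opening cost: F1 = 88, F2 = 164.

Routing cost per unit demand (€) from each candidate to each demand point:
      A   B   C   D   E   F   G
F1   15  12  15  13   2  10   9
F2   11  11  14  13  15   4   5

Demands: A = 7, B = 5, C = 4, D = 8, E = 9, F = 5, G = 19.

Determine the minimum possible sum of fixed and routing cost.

Open {F1}: assign each demand point to its cheapest open site.
  A→F1 7×15=105, B→F1 5×12=60, C→F1 4×15=60, D→F1 8×13=104, E→F1 9×2=18, F→F1 5×10=50, G→F1 19×9=171
  routing cost 568, fixed 88 → total 656.
Compare {F1, F2}: routing cost 425 + fixed 252 = 677.
Compare {F2}: routing cost 542 + fixed 164 = 706.

656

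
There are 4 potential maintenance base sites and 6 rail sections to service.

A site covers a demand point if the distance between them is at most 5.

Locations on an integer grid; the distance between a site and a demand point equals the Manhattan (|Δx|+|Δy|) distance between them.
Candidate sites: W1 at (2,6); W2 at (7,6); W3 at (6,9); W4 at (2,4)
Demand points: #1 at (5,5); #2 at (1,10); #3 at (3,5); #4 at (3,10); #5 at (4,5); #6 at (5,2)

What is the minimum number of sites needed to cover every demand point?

Coverage sets (demand points within 5 of each site):
  W1: {#1, #2, #3, #4, #5}
  W2: {#1, #3, #5}
  W3: {#1, #4}
  W4: {#1, #3, #5, #6}
No single site covers all 6 demand points.
But {W1, W4} covers everything, so the minimum is 2.

2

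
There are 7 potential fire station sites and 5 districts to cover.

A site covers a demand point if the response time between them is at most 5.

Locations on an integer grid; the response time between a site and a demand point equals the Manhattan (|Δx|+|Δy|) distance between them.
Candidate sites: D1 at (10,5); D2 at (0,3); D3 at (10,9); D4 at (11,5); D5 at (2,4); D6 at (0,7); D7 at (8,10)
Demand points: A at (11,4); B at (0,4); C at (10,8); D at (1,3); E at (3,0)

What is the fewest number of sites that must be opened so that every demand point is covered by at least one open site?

2

Coverage sets (demand points within 5 of each site):
  D1: {A, C}
  D2: {B, D}
  D3: {C}
  D4: {A, C}
  D5: {B, D, E}
  D6: {B, D}
  D7: {C}
No single site covers all 5 demand points.
But {D1, D5} covers everything, so the minimum is 2.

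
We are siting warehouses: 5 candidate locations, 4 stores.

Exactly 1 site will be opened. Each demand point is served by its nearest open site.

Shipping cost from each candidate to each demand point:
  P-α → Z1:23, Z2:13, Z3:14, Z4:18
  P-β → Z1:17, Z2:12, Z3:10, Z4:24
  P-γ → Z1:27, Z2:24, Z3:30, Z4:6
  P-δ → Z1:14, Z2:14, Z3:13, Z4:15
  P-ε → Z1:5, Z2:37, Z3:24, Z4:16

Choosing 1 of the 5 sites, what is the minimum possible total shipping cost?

Open {P-δ}.
  Z1→P-δ 14, Z2→P-δ 14, Z3→P-δ 13, Z4→P-δ 15  ⇒ total 56.
Compare {P-β}: total 63.
Compare {P-α}: total 68.
No size-1 selection does better; minimum is 56.

56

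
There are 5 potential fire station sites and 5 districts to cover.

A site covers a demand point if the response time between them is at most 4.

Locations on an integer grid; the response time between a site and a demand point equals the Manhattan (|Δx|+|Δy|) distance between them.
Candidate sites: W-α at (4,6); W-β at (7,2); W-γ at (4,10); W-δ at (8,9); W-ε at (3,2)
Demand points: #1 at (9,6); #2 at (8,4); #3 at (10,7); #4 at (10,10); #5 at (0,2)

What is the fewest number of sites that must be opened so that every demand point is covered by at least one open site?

Coverage sets (demand points within 4 of each site):
  W-α: {}
  W-β: {#2}
  W-γ: {}
  W-δ: {#1, #3, #4}
  W-ε: {#5}
No 2 sites suffice: every size-2 union leaves at least one demand point uncovered.
But {W-β, W-δ, W-ε} covers everything, so the minimum is 3.

3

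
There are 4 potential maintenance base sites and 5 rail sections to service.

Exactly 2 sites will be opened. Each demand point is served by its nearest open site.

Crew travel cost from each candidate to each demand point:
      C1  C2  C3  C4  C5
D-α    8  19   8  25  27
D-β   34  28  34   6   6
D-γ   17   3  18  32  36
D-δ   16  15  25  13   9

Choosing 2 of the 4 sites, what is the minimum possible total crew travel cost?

47

Open {D-α, D-β}.
  C1→D-α 8, C2→D-α 19, C3→D-α 8, C4→D-β 6, C5→D-β 6  ⇒ total 47.
Compare {D-β, D-γ}: total 50.
Compare {D-α, D-δ}: total 53.
No size-2 selection does better; minimum is 47.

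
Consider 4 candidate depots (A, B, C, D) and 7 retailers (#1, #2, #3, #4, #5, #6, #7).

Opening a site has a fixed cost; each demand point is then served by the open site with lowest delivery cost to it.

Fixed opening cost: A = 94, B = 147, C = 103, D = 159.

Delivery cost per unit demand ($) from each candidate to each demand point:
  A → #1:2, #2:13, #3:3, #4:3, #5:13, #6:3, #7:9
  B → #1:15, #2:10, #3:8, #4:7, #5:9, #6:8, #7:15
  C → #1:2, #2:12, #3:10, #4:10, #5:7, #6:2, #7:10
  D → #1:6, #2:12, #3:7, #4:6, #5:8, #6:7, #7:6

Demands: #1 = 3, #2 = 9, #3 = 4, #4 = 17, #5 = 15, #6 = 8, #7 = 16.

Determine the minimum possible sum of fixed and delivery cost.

639

Open {A, C}: assign each demand point to its cheapest open site.
  #1→A 3×2=6, #2→C 9×12=108, #3→A 4×3=12, #4→A 17×3=51, #5→C 15×7=105, #6→C 8×2=16, #7→A 16×9=144
  delivery cost 442, fixed 197 → total 639.
Compare {A}: delivery cost 549 + fixed 94 = 643.
Compare {A, D}: delivery cost 417 + fixed 253 = 670.
Compare {D}: delivery cost 528 + fixed 159 = 687.
All other subsets cost ≥ 643. Minimum total cost: 639.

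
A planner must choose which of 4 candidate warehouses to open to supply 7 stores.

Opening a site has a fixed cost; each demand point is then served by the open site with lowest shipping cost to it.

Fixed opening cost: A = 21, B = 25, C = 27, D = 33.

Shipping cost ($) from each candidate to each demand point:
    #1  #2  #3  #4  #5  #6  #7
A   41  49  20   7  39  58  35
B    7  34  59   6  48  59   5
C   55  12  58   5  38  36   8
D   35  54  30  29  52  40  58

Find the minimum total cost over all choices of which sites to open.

196

Open {A, B, C}: assign each demand point to its cheapest open site.
  #1→B 7, #2→C 12, #3→A 20, #4→C 5, #5→C 38, #6→C 36, #7→B 5
  shipping cost 123, fixed 73 → total 196.
Compare {A, C}: shipping cost 160 + fixed 48 = 208.
Compare {B, C}: shipping cost 161 + fixed 52 = 213.
Compare {A, B}: shipping cost 169 + fixed 46 = 215.
All other subsets cost ≥ 208. Minimum total cost: 196.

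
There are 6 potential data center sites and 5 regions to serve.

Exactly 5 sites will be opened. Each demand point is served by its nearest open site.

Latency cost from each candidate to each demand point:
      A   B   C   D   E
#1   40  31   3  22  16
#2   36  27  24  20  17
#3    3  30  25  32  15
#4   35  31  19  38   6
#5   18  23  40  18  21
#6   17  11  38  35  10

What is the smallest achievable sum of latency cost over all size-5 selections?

Open {#1, #3, #4, #5, #6}.
  A→#3 3, B→#6 11, C→#1 3, D→#5 18, E→#4 6  ⇒ total 41.
Compare {#1, #2, #3, #4, #6}: total 43.
Compare {#1, #2, #3, #5, #6}: total 45.
No size-5 selection does better; minimum is 41.

41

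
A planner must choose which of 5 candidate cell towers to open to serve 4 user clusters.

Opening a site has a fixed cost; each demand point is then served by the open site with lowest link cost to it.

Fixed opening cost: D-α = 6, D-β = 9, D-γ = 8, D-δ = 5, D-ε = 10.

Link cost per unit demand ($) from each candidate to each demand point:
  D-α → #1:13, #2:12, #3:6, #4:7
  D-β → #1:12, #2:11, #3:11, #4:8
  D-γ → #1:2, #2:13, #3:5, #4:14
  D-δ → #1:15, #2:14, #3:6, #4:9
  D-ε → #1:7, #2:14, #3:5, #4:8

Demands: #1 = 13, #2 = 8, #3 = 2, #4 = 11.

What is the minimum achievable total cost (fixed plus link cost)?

223

Open {D-α, D-γ}: assign each demand point to its cheapest open site.
  #1→D-γ 13×2=26, #2→D-α 8×12=96, #3→D-γ 2×5=10, #4→D-α 11×7=77
  link cost 209, fixed 14 → total 223.
Compare {D-α, D-β, D-γ}: link cost 201 + fixed 23 = 224.
Compare {D-α, D-γ, D-δ}: link cost 209 + fixed 19 = 228.
Compare {D-β, D-γ}: link cost 212 + fixed 17 = 229.
All other subsets cost ≥ 224. Minimum total cost: 223.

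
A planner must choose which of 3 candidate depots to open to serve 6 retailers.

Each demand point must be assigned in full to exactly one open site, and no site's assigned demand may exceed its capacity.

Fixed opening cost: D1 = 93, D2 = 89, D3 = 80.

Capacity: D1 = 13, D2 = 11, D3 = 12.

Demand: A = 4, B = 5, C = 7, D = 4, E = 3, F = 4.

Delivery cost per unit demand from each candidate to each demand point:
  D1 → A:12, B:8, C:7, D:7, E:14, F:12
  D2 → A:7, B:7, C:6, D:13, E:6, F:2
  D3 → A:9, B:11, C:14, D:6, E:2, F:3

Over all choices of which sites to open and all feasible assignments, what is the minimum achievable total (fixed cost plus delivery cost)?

Open {D1, D2, D3}; cheapest assignment that respects the capacities:
  D1 (cap 13, load 5): B — cost 5×8 = 40
  D2 (cap 11, load 11): A, C — cost 4×7 + 7×6 = 70
  D3 (cap 12, load 11): D, E, F — cost 4×6 + 3×2 + 4×3 = 42
  Shipping 152, fixed 262 → total 414.
  Any other capacity-feasible assignment to {D1, D2, D3} ships for at least 152.
Total demand is 27 and no other set of sites has combined capacity ≥ 27, so {D1, D2, D3} is the only feasible choice of open sites. Minimum: 414.

414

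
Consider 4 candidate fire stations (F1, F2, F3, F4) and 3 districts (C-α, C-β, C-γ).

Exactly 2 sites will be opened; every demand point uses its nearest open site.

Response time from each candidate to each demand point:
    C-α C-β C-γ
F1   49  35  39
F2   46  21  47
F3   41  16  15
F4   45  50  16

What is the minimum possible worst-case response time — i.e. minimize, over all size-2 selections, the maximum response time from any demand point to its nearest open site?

41

Open {F1, F3}.
  Farthest demand point is C-α at response time 41 (to F3); all others are ≤ 41.
With {F2, F3} the worst case is 41.
With {F3, F4} the worst case is 41.
No size-2 selection achieves below 41.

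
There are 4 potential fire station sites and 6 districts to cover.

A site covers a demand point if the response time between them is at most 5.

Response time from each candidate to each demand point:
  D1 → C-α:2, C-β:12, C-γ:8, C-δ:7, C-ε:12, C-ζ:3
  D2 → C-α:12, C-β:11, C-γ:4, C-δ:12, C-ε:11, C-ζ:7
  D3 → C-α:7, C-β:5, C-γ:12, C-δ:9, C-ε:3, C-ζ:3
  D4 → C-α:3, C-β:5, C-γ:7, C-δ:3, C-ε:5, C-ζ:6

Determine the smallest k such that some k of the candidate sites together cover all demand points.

3

Coverage sets (demand points within 5 of each site):
  D1: {C-α, C-ζ}
  D2: {C-γ}
  D3: {C-β, C-ε, C-ζ}
  D4: {C-α, C-β, C-δ, C-ε}
No 2 sites suffice: every size-2 union leaves at least one demand point uncovered.
But {D1, D2, D4} covers everything, so the minimum is 3.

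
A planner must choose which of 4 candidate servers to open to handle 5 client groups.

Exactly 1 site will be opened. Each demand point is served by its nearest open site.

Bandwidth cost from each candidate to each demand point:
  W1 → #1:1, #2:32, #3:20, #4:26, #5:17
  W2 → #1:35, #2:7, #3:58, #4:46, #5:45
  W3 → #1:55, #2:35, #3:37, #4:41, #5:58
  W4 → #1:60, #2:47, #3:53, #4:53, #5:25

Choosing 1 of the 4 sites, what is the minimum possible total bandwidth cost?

96

Open {W1}.
  #1→W1 1, #2→W1 32, #3→W1 20, #4→W1 26, #5→W1 17  ⇒ total 96.
Compare {W2}: total 191.
Compare {W3}: total 226.
No size-1 selection does better; minimum is 96.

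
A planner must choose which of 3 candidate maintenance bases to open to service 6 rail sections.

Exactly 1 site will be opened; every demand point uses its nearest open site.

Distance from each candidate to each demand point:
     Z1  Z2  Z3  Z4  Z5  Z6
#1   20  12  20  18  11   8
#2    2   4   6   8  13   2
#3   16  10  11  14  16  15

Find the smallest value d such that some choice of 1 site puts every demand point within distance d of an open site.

13

Open {#2}.
  Farthest demand point is Z5 at distance 13 (to #2); all others are ≤ 13.
With {#3} the worst case is 16.
With {#1} the worst case is 20.
No size-1 selection achieves below 13.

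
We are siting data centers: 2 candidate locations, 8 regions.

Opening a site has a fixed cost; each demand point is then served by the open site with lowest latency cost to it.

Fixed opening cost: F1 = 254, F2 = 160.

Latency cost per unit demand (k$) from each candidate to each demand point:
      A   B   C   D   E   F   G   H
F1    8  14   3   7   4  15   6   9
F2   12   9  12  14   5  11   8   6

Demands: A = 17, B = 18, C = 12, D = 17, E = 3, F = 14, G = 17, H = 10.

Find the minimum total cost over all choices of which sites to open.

Open {F1, F2}: assign each demand point to its cheapest open site.
  A→F1 17×8=136, B→F2 18×9=162, C→F1 12×3=36, D→F1 17×7=119, E→F1 3×4=12, F→F2 14×11=154, G→F1 17×6=102, H→F2 10×6=60
  latency cost 781, fixed 414 → total 1195.
Compare {F1}: latency cost 957 + fixed 254 = 1211.
Compare {F2}: latency cost 1113 + fixed 160 = 1273.

1195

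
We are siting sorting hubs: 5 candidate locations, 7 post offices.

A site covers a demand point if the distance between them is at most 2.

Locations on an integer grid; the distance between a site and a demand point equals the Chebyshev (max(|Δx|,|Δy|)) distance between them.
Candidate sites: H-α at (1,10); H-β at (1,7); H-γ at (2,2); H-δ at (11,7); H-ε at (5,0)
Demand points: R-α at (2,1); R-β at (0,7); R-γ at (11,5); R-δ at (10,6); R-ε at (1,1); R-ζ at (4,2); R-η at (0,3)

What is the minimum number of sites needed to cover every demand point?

Coverage sets (demand points within 2 of each site):
  H-α: {}
  H-β: {R-β}
  H-γ: {R-α, R-ε, R-ζ, R-η}
  H-δ: {R-γ, R-δ}
  H-ε: {R-ζ}
No 2 sites suffice: every size-2 union leaves at least one demand point uncovered.
But {H-β, H-γ, H-δ} covers everything, so the minimum is 3.

3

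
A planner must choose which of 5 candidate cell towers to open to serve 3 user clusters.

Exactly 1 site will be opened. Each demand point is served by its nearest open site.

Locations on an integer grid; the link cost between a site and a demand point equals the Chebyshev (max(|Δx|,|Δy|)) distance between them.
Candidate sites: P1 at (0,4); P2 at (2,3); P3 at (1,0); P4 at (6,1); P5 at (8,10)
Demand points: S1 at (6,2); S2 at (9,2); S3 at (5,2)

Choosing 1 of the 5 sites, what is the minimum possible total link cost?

Open {P4}.
  S1→P4 1, S2→P4 3, S3→P4 1  ⇒ total 5.
Compare {P2}: total 14.
Compare {P3}: total 17.
No size-1 selection does better; minimum is 5.

5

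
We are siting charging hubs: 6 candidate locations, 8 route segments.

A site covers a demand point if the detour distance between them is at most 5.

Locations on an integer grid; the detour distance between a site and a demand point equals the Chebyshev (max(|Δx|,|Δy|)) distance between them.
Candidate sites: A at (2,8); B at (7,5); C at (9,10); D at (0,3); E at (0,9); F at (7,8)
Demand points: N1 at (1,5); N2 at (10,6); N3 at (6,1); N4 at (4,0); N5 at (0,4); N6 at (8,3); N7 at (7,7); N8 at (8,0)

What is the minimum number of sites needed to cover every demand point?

2

Coverage sets (demand points within 5 of each site):
  A: {N1, N5, N7}
  B: {N2, N3, N4, N6, N7, N8}
  C: {N2, N7}
  D: {N1, N4, N5}
  E: {N1, N5}
  F: {N2, N6, N7}
No single site covers all 8 demand points.
But {A, B} covers everything, so the minimum is 2.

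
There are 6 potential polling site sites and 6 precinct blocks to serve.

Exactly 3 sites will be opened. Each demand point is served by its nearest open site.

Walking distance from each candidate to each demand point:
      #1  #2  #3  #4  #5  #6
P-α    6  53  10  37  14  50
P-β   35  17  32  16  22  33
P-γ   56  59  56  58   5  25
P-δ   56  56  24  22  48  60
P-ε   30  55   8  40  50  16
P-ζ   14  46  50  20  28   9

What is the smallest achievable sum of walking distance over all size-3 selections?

Open {P-α, P-β, P-ζ}.
  #1→P-α 6, #2→P-β 17, #3→P-α 10, #4→P-β 16, #5→P-α 14, #6→P-ζ 9  ⇒ total 72.
Compare {P-α, P-β, P-ε}: total 77.
Compare {P-α, P-β, P-γ}: total 79.
No size-3 selection does better; minimum is 72.

72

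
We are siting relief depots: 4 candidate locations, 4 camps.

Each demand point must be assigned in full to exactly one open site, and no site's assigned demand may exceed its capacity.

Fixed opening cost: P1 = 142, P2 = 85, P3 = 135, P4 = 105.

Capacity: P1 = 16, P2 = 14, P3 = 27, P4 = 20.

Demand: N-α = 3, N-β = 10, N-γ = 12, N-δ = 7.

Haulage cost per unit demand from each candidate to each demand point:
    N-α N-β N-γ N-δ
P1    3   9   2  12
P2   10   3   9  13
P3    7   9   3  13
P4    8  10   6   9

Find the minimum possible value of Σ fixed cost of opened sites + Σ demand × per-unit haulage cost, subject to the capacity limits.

385

Open {P2, P4}; cheapest assignment that respects the capacities:
  P2 (cap 14, load 13): N-α, N-β — cost 3×10 + 10×3 = 60
  P4 (cap 20, load 19): N-γ, N-δ — cost 12×6 + 7×9 = 135
  Shipping 195, fixed 190 → total 385.
  Any other capacity-feasible assignment to {P2, P4} ships for at least 195.
Compare {P2, P3}: its best feasible assignment gives total 398.
Compare {P1, P4}: its best feasible assignment gives total 443.
Every other set of open sites that can feasibly serve all demand totals ≥ 398 even under its best assignment. Minimum: 385.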